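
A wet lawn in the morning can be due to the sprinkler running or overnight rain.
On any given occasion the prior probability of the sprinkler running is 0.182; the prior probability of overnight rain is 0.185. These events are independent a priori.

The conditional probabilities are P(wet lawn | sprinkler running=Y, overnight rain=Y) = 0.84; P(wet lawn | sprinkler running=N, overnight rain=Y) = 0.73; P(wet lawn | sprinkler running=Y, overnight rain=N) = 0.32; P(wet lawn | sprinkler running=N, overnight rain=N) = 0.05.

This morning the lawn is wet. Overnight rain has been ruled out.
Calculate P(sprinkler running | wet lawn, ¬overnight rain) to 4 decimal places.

P(sprinkler running | wet lawn, ¬overnight rain) ≈ 0.5875

P(wet lawn | ¬overnight rain) = 0.05×0.818 + 0.32×0.182 = 0.040900 + 0.058240 = 0.099140
The sprinkler running-present share is 0.32×0.182 = 0.058240.
So P(sprinkler running | wet lawn, ¬overnight rain) = 0.058240/0.099140 ≈ 0.5875.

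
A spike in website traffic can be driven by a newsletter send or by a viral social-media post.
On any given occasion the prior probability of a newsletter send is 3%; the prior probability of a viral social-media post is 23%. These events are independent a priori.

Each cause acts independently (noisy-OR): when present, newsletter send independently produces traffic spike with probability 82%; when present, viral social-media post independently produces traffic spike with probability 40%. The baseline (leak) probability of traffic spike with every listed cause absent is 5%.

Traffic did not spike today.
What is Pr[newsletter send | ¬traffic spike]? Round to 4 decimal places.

Under noisy-OR, P(traffic spike | causes) = 1 − (1−0.05)·∏(1−qᵢ) over the active causes.
By total probability over the 4 (newsletter send, viral social-media post) configurations:
  P(¬traffic spike) = 0.95*0.97*0.77 + 0.57*0.97*0.23 + 0.171*0.03*0.77 + 0.1026*0.03*0.23
        = 0.709555 + 0.127167 + 0.003950 + 0.000708 = 0.841380
Configurations with newsletter send contribute 0.004658, so
  P(newsletter send | ¬traffic spike) = 0.004658 / 0.841380 ≈ 0.0055

Pr[newsletter send | ¬traffic spike] ≈ 0.0055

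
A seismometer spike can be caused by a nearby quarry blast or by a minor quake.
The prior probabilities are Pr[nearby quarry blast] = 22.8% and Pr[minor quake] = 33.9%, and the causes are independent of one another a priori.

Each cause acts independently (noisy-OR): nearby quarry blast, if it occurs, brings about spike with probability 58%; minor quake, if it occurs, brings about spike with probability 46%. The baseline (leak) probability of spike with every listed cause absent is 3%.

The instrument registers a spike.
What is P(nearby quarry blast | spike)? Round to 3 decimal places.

P(nearby quarry blast | spike) ≈ 0.517

Under noisy-OR, P(spike | causes) = 1 − (1−0.03)·∏(1−qᵢ) over the active causes.
Numerator (weight on configurations with nearby quarry blast): 0.089310 + 0.060288 = 0.149598
Denominator P(spike): 0.03·0.772·0.661 + 0.4762·0.772·0.339 + 0.5926·0.228·0.661 + 0.780004·0.228·0.339 = 0.289532
P(nearby quarry blast | spike) = 0.149598/0.289532 ≈ 0.517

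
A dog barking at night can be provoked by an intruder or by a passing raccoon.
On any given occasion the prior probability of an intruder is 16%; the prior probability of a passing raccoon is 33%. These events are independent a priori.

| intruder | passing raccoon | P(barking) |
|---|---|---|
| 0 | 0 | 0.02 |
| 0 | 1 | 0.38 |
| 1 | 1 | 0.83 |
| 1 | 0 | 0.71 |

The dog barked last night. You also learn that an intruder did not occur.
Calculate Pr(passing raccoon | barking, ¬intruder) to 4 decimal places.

Pr(passing raccoon | barking, ¬intruder) ≈ 0.9035

P(barking | ¬intruder) = 0.02*0.67 + 0.38*0.33 = 0.013400 + 0.125400 = 0.138800
Of this, 0.125400 comes from 0.38*0.33 (the passing raccoon=true cases).
So P(passing raccoon | barking, ¬intruder) = 0.125400/0.138800 ≈ 0.9035.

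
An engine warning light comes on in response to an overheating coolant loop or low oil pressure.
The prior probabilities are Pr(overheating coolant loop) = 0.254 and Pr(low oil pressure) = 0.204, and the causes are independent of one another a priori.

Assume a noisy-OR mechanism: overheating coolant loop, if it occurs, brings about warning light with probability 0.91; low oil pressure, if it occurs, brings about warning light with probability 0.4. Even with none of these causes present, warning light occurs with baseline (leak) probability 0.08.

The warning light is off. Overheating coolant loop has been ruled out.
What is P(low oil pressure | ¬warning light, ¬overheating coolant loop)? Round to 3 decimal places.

P(low oil pressure | ¬warning light, ¬overheating coolant loop) ≈ 0.133

Under noisy-OR, P(warning light | causes) = 1 − (1−0.08)·∏(1−qᵢ) over the active causes.
P(¬warning light | ¬overheating coolant loop) = 0.92·0.796 + 0.552·0.204 = 0.732320 + 0.112608 = 0.844928
Of this, 0.112608 comes from 0.552·0.204 (the low oil pressure=true cases).
Hence the posterior is 0.112608/0.844928 ≈ 0.133.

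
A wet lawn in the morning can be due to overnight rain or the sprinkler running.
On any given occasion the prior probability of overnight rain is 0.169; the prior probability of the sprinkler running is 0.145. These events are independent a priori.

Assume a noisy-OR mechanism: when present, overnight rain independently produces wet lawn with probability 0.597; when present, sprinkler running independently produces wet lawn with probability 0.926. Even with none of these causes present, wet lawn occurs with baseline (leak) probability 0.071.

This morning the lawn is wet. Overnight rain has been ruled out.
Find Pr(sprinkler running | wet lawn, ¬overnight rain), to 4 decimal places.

Pr(sprinkler running | wet lawn, ¬overnight rain) ≈ 0.6899

Under noisy-OR, P(wet lawn | causes) = 1 − (1−0.071)·∏(1−qᵢ) over the active causes.
P(wet lawn | ¬overnight rain) = 0.071·0.855 + 0.931254·0.145 = 0.060705 + 0.135032 = 0.195737
Restricting to configurations with sprinkler running present: 0.931254·0.145 = 0.135032.
So P(sprinkler running | wet lawn, ¬overnight rain) = 0.135032/0.195737 ≈ 0.6899.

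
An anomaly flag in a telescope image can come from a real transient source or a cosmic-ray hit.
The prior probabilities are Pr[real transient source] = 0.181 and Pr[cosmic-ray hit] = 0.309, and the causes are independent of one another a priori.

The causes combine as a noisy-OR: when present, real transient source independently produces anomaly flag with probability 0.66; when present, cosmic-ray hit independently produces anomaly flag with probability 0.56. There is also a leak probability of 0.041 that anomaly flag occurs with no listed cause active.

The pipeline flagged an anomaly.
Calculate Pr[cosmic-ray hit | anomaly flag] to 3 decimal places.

Pr[cosmic-ray hit | anomaly flag] ≈ 0.644

Under noisy-OR, P(anomaly flag | causes) = 1 − (1−0.041)·∏(1−qᵢ) over the active causes.
P(anomaly flag) = 0.041*0.819*0.691 + 0.57804*0.819*0.309 + 0.67394*0.181*0.691 + 0.856534*0.181*0.309 = 0.023203 + 0.146285 + 0.084290 + 0.047905 = 0.301683
The cosmic-ray hit-present share is 0.146285 + 0.047905 = 0.194190.
P(cosmic-ray hit | anomaly flag) = 0.194190 / 0.301683 ≈ 0.644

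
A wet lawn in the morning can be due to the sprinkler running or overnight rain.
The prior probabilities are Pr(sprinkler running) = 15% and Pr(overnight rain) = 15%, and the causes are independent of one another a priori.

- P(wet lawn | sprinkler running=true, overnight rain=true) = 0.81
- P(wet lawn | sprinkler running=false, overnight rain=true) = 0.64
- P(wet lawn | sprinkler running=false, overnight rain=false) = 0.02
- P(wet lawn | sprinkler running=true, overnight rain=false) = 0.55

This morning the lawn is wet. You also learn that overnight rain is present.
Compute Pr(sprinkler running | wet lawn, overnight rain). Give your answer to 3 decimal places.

Pr(sprinkler running | wet lawn, overnight rain) ≈ 0.183

By total probability over both values of sprinkler running:
  P(wet lawn | overnight rain) = 0.64×0.85 + 0.81×0.15
        = 0.544000 + 0.121500 = 0.665500
The terms with sprinkler running present sum to 0.121500, so
  P(sprinkler running | wet lawn, overnight rain) = 0.121500 / 0.665500 ≈ 0.183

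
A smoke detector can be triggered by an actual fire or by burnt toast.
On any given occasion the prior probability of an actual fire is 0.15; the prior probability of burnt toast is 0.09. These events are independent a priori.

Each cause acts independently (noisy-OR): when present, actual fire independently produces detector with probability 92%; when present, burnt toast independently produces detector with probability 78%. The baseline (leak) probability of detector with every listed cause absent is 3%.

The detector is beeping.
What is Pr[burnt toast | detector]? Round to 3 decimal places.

Pr[burnt toast | detector] ≈ 0.330

Under noisy-OR, P(detector | causes) = 1 − (1−0.03)·∏(1−qᵢ) over the active causes.
P(detector) = 0.03·0.85·0.91 + 0.7866·0.85·0.09 + 0.9224·0.15·0.91 + 0.982928·0.15·0.09 = 0.023205 + 0.060175 + 0.125908 + 0.013270 = 0.222558
The burnt toast-present share is 0.060175 + 0.013270 = 0.073445.
Hence the posterior is 0.073445/0.222558 ≈ 0.330.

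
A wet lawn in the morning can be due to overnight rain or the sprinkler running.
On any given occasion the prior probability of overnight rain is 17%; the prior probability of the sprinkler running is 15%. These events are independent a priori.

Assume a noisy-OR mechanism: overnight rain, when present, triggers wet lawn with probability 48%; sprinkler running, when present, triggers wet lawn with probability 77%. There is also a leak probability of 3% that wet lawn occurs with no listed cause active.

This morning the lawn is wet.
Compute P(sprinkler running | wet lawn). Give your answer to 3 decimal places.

P(sprinkler running | wet lawn) ≈ 0.562

Under noisy-OR, P(wet lawn | causes) = 1 − (1−0.03)·∏(1−qᵢ) over the active causes.
Sum P(wet lawn|·) weighted by the priors over the 4 (overnight rain, sprinkler running) configurations:
  P(wet lawn) = 0.03*0.83*0.85 + 0.7769*0.83*0.15 + 0.4956*0.17*0.85 + 0.883988*0.17*0.15
        = 0.021165 + 0.096724 + 0.071614 + 0.022542 = 0.212045
Configurations with sprinkler running contribute 0.119266, so
  P(sprinkler running | wet lawn) = 0.119266 / 0.212045 ≈ 0.562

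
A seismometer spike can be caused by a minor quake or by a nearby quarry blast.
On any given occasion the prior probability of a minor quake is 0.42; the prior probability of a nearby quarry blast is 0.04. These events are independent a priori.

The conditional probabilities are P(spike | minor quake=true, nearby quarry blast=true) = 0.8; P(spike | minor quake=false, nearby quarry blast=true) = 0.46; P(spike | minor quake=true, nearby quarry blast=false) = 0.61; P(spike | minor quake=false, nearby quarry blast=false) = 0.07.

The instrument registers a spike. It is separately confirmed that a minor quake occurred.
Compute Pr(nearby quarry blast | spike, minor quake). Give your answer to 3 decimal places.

Pr(nearby quarry blast | spike, minor quake) ≈ 0.052

P(spike | minor quake) = 0.61×0.96 + 0.8×0.04 = 0.585600 + 0.032000 = 0.617600
Restricting to configurations with nearby quarry blast present: 0.8×0.04 = 0.032000.
So P(nearby quarry blast | spike, minor quake) = 0.032000/0.617600 ≈ 0.052.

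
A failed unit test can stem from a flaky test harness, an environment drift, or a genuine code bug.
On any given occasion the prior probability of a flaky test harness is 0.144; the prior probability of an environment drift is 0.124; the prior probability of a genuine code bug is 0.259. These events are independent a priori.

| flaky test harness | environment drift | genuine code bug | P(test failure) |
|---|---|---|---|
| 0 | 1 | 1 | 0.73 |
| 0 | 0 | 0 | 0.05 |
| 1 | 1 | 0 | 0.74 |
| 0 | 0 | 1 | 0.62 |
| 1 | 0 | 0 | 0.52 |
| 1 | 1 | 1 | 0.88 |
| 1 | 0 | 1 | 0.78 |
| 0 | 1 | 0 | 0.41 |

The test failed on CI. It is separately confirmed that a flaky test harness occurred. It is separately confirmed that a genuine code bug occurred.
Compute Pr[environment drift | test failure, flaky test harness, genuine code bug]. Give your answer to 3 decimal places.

P(test failure | flaky test harness, genuine code bug) = 0.78·0.876 + 0.88·0.124 = 0.683280 + 0.109120 = 0.792400
Restricting to configurations with environment drift present: 0.88·0.124 = 0.109120.
So P(environment drift | test failure, flaky test harness, genuine code bug) = 0.109120/0.792400 ≈ 0.138.

Pr[environment drift | test failure, flaky test harness, genuine code bug] ≈ 0.138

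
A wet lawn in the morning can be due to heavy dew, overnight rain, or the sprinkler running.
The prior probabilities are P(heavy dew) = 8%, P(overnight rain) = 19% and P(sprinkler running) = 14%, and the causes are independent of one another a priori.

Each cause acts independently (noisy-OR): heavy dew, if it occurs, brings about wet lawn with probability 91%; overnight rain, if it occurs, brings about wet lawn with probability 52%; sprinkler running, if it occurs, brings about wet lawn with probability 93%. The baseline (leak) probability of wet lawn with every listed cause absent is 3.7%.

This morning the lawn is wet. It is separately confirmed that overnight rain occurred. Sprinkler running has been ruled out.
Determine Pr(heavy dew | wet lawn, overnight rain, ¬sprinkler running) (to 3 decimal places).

Pr(heavy dew | wet lawn, overnight rain, ¬sprinkler running) ≈ 0.134

Under noisy-OR, P(wet lawn | causes) = 1 − (1−0.037)·∏(1−qᵢ) over the active causes.
P(wet lawn | overnight rain, ¬sprinkler running) = 0.53776×0.92 + 0.958398×0.08 = 0.494739 + 0.076672 = 0.571411
The heavy dew-present share is 0.958398×0.08 = 0.076672.
Hence the posterior is 0.076672/0.571411 ≈ 0.134.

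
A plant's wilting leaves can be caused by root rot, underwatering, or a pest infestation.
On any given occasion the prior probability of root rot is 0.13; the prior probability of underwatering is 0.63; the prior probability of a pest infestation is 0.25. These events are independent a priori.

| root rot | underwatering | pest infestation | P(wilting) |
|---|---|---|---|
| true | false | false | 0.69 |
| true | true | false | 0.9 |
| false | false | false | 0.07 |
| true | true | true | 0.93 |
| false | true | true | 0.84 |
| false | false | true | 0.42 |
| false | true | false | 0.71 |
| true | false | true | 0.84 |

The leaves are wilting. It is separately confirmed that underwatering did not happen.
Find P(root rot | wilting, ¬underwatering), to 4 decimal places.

Weight on root rot=true, given the evidence: 0.067275 + 0.027300 = 0.094575
The normalizing constant is 0.07×0.87×0.75 + 0.42×0.87×0.25 + 0.69×0.13×0.75 + 0.84×0.13×0.25 = 0.231600
P(root rot | wilting, ¬underwatering) = 0.094575/0.231600 ≈ 0.4084

P(root rot | wilting, ¬underwatering) ≈ 0.4084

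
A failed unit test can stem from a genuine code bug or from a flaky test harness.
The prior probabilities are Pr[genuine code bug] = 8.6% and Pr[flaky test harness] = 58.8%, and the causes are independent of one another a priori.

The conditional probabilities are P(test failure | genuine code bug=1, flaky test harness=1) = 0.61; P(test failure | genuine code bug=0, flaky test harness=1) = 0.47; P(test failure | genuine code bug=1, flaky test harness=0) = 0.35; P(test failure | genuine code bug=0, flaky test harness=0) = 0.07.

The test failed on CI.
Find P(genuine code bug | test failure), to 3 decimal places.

P(genuine code bug | test failure) ≈ 0.134

Sum P(test failure|·) weighted by the priors over the 4 (genuine code bug, flaky test harness) configurations:
  P(test failure) = 0.07×0.914×0.412 + 0.47×0.914×0.588 + 0.35×0.086×0.412 + 0.61×0.086×0.588
        = 0.026360 + 0.252593 + 0.012401 + 0.030846 = 0.322200
The terms with genuine code bug present sum to 0.043247, so
  P(genuine code bug | test failure) = 0.043247 / 0.322200 ≈ 0.134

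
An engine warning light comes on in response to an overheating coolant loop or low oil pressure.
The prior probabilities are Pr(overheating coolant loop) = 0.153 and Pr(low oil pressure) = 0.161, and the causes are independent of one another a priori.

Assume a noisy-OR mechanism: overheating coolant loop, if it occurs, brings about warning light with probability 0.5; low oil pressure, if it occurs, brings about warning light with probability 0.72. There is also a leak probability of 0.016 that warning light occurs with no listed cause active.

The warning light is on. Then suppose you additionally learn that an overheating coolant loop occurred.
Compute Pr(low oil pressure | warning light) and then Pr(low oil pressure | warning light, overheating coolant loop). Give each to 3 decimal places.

Pr(low oil pressure | warning light) ≈ 0.611; Pr(low oil pressure | warning light, overheating coolant loop) ≈ 0.246

Under noisy-OR, P(warning light | causes) = 1 − (1−0.016)·∏(1−qᵢ) over the active causes.
Weight on low oil pressure=true, given the evidence: 0.098795 + 0.021240 = 0.120035
Denominator P(warning light): 0.016·0.847·0.839 + 0.72448·0.847·0.161 + 0.508·0.153·0.839 + 0.86224·0.153·0.161 = 0.196615
P(low oil pressure | warning light) = 0.120035/0.196615 ≈ 0.611

Now also conditioning on overheating coolant loop=true:
Enumerate both values of low oil pressure and weight by the priors:
  P(warning light | overheating coolant loop) = 0.508*0.839 + 0.86224*0.161
        = 0.426212 + 0.138821 = 0.565033
The terms with low oil pressure present sum to 0.138821, so
  P(low oil pressure | warning light, overheating coolant loop) = 0.138821 / 0.565033 ≈ 0.246
This is intercausal reasoning (explaining away): once overheating coolant loop accounts for the warning light, low oil pressure becomes less likely.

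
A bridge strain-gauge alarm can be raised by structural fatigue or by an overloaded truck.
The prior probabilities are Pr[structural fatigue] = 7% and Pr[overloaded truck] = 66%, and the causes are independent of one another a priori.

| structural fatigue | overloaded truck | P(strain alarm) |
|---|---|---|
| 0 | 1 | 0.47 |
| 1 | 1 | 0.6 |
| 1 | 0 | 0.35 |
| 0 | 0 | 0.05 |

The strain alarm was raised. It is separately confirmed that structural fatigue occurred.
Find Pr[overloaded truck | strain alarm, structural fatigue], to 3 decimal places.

Pr[overloaded truck | strain alarm, structural fatigue] ≈ 0.769

Weight on overloaded truck=true, given the evidence: 0.6*0.66 = 0.396000
The normalizing constant is 0.35*0.34 + 0.6*0.66 = 0.515000
Posterior = 0.396000 / 0.515000 ≈ 0.769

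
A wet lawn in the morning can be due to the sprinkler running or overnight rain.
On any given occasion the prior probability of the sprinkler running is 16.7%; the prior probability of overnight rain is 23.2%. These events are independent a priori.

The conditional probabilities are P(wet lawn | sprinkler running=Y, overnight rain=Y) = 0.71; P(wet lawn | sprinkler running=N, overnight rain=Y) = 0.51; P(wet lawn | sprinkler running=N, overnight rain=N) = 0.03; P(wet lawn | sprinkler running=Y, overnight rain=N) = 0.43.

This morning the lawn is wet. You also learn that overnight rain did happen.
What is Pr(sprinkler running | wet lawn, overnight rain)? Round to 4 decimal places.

Pr(sprinkler running | wet lawn, overnight rain) ≈ 0.2182

For the numerator, keep only sprinkler running=true terms: 0.71×0.167 = 0.118570
The normalizing constant is 0.51×0.833 + 0.71×0.167 = 0.543400
P(sprinkler running | wet lawn, overnight rain) = 0.118570/0.543400 ≈ 0.2182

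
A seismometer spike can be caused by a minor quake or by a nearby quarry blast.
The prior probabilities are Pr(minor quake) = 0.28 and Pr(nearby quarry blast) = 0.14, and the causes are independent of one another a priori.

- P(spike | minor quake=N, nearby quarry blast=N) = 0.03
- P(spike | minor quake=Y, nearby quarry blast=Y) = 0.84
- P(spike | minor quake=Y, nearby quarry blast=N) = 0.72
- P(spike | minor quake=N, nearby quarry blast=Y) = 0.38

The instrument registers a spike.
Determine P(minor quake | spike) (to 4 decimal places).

P(spike) = 0.03×0.72×0.86 + 0.38×0.72×0.14 + 0.72×0.28×0.86 + 0.84×0.28×0.14 = 0.018576 + 0.038304 + 0.173376 + 0.032928 = 0.263184
The minor quake-present share is 0.173376 + 0.032928 = 0.206304.
So P(minor quake | spike) = 0.206304/0.263184 ≈ 0.7839.

P(minor quake | spike) ≈ 0.7839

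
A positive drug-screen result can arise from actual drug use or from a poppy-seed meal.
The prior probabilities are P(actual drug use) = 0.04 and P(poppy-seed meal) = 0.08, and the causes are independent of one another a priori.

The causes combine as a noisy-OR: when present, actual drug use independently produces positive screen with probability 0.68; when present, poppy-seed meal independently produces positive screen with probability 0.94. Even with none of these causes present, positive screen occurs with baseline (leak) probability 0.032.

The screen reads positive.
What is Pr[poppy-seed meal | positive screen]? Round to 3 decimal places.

Under noisy-OR, P(positive screen | causes) = 1 − (1−0.032)·∏(1−qᵢ) over the active causes.
Numerator (weight on configurations with poppy-seed meal): 0.072339 + 0.003141 = 0.075480
Denominator P(positive screen): 0.032×0.96×0.92 + 0.94192×0.96×0.08 + 0.69024×0.04×0.92 + 0.981414×0.04×0.08 = 0.129143
P(poppy-seed meal | positive screen) = 0.075480/0.129143 ≈ 0.584

Pr[poppy-seed meal | positive screen] ≈ 0.584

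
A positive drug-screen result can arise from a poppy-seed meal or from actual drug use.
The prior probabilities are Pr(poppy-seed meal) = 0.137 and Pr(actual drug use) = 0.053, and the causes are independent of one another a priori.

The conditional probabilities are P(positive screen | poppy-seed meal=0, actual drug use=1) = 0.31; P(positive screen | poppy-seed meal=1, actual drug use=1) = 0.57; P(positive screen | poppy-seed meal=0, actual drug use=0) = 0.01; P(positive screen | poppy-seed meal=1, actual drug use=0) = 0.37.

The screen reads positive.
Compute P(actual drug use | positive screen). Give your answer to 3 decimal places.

Numerator (weight on configurations with actual drug use): 0.014179 + 0.004139 = 0.018318
Normalizer over all consistent configurations: 0.01×0.863×0.947 + 0.31×0.863×0.053 + 0.37×0.137×0.947 + 0.57×0.137×0.053 = 0.074494
P(actual drug use | positive screen) = 0.018318/0.074494 ≈ 0.246

P(actual drug use | positive screen) ≈ 0.246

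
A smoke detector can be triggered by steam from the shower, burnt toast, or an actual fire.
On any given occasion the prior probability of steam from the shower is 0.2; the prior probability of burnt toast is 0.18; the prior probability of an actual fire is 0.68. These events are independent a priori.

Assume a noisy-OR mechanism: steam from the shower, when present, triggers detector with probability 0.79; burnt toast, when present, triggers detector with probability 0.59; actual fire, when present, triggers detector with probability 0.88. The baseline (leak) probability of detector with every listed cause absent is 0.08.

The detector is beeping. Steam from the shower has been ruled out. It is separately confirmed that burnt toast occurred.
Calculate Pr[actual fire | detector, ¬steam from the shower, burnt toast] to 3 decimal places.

Pr[actual fire | detector, ¬steam from the shower, burnt toast] ≈ 0.765

Under noisy-OR, P(detector | causes) = 1 − (1−0.08)·∏(1−qᵢ) over the active causes.
Sum P(detector|·) weighted by the priors over both values of actual fire:
  P(detector | ¬steam from the shower, burnt toast) = 0.6228×0.32 + 0.954736×0.68
        = 0.199296 + 0.649220 = 0.848516
Configurations with actual fire contribute 0.649220, so
  P(actual fire | detector, ¬steam from the shower, burnt toast) = 0.649220 / 0.848516 ≈ 0.765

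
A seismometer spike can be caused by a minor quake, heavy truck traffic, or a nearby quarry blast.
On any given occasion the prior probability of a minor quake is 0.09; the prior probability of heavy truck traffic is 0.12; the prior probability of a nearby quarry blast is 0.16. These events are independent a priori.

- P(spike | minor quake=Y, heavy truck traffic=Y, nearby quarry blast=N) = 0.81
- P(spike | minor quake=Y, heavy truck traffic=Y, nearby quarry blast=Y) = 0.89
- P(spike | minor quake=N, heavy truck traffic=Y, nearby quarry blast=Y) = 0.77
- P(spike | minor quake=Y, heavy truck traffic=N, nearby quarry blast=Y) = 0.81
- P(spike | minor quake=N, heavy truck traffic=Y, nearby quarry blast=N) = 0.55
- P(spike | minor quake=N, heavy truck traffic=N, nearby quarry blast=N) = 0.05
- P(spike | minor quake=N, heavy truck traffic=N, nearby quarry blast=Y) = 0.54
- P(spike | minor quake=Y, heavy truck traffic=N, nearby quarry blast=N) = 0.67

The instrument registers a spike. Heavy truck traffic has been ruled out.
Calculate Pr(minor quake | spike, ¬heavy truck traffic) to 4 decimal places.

By total probability over the 4 (minor quake, nearby quarry blast) configurations:
  P(spike | ¬heavy truck traffic) = 0.05×0.91×0.84 + 0.54×0.91×0.16 + 0.67×0.09×0.84 + 0.81×0.09×0.16
        = 0.038220 + 0.078624 + 0.050652 + 0.011664 = 0.179160
Keeping only the minor quake-present terms gives 0.062316, so
  P(minor quake | spike, ¬heavy truck traffic) = 0.062316 / 0.179160 ≈ 0.3478

Pr(minor quake | spike, ¬heavy truck traffic) ≈ 0.3478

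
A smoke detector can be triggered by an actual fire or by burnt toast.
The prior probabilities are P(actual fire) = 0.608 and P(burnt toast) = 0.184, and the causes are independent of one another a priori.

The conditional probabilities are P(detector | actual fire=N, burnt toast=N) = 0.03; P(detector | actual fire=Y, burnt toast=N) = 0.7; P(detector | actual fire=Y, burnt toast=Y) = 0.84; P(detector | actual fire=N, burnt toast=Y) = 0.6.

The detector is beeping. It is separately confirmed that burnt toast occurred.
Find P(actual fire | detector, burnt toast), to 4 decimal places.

P(detector | burnt toast) = 0.6·0.392 + 0.84·0.608 = 0.235200 + 0.510720 = 0.745920
Restricting to configurations with actual fire present: 0.84·0.608 = 0.510720.
So P(actual fire | detector, burnt toast) = 0.510720/0.745920 ≈ 0.6847.

P(actual fire | detector, burnt toast) ≈ 0.6847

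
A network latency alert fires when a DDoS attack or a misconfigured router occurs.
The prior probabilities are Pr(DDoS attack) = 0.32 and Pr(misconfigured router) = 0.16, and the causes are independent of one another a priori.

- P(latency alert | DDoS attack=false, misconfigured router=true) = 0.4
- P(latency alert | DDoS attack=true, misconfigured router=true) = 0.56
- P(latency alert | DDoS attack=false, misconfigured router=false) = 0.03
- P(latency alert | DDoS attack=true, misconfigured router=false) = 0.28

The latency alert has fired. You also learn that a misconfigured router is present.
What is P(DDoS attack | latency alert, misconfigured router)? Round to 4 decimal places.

P(DDoS attack | latency alert, misconfigured router) ≈ 0.3972

P(latency alert | misconfigured router) = 0.4·0.68 + 0.56·0.32 = 0.272000 + 0.179200 = 0.451200
The DDoS attack-present share is 0.56·0.32 = 0.179200.
P(DDoS attack | latency alert, misconfigured router) = 0.179200 / 0.451200 ≈ 0.3972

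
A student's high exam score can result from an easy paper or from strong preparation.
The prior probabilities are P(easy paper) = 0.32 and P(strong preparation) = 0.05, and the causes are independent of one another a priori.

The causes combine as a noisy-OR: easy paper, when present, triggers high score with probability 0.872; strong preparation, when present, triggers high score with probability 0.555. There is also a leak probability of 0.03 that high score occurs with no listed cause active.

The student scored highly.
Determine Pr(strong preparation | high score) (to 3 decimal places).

Pr(strong preparation | high score) ≈ 0.108

Under noisy-OR, P(high score | causes) = 1 − (1−0.03)·∏(1−qᵢ) over the active causes.
Enumerate the 4 (easy paper, strong preparation) configurations and weight by the priors:
  P(high score) = 0.03×0.68×0.95 + 0.56835×0.68×0.05 + 0.87584×0.32×0.95 + 0.944749×0.32×0.05
        = 0.019380 + 0.019324 + 0.266255 + 0.015116 = 0.320075
Configurations with strong preparation contribute 0.034440, so
  P(strong preparation | high score) = 0.034440 / 0.320075 ≈ 0.108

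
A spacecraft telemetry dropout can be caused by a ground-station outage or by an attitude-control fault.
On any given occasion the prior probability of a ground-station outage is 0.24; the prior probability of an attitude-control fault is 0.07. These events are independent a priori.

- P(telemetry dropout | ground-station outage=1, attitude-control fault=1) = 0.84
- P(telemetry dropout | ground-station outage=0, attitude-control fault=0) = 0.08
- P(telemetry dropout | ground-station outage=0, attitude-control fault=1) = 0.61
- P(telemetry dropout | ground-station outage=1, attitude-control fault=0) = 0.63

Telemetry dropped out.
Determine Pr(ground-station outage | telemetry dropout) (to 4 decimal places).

Pr(ground-station outage | telemetry dropout) ≈ 0.6348

P(telemetry dropout) = 0.08*0.76*0.93 + 0.61*0.76*0.07 + 0.63*0.24*0.93 + 0.84*0.24*0.07 = 0.056544 + 0.032452 + 0.140616 + 0.014112 = 0.243724
Of this, 0.154728 comes from 0.140616 + 0.014112 (the ground-station outage=true cases).
Hence the posterior is 0.154728/0.243724 ≈ 0.6348.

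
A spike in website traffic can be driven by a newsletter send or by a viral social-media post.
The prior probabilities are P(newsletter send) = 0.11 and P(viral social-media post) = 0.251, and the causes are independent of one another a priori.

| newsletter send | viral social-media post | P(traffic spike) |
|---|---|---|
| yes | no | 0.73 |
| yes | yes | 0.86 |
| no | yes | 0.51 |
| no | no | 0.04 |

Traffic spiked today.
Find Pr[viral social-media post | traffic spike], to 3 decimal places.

Pr[viral social-media post | traffic spike] ≈ 0.613

By total probability over the 4 (newsletter send, viral social-media post) configurations:
  P(traffic spike) = 0.04·0.89·0.749 + 0.51·0.89·0.251 + 0.73·0.11·0.749 + 0.86·0.11·0.251
        = 0.026664 + 0.113929 + 0.060145 + 0.023745 = 0.224483
Keeping only the viral social-media post-present terms gives 0.137674, so
  P(viral social-media post | traffic spike) = 0.137674 / 0.224483 ≈ 0.613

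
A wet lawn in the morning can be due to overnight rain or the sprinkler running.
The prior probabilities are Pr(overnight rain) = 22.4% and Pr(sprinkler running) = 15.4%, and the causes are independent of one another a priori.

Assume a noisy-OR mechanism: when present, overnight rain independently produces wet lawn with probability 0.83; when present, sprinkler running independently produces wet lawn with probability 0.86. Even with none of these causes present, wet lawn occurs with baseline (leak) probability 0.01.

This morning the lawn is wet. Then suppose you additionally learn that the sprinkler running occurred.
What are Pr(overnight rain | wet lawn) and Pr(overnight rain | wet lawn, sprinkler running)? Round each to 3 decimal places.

Pr(overnight rain | wet lawn) ≈ 0.636; Pr(overnight rain | wet lawn, sprinkler running) ≈ 0.247

Under noisy-OR, P(wet lawn | causes) = 1 − (1−0.01)·∏(1−qᵢ) over the active causes.
Sum P(wet lawn|·) weighted by the priors over the 4 (overnight rain, sprinkler running) configurations:
  P(wet lawn) = 0.01*0.776*0.846 + 0.8614*0.776*0.154 + 0.8317*0.224*0.846 + 0.976438*0.224*0.154
        = 0.006565 + 0.102941 + 0.157610 + 0.033683 = 0.300799
Configurations with overnight rain contribute 0.191293, so
  P(overnight rain | wet lawn) = 0.191293 / 0.300799 ≈ 0.636

Now also conditioning on sprinkler running=true:
P(wet lawn | sprinkler running) = 0.8614*0.776 + 0.976438*0.224 = 0.668446 + 0.218722 = 0.887168
Of this, 0.218722 comes from 0.976438*0.224 (the overnight rain=true cases).
So P(overnight rain | wet lawn, sprinkler running) = 0.218722/0.887168 ≈ 0.247.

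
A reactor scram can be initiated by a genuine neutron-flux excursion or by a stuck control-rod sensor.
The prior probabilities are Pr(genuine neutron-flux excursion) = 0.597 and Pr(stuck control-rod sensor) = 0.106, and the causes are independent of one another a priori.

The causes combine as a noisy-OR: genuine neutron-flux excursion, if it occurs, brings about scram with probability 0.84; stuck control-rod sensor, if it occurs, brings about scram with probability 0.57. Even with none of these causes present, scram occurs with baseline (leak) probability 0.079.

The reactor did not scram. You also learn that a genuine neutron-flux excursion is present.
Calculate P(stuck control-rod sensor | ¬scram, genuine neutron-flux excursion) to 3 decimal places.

Under noisy-OR, P(scram | causes) = 1 − (1−0.079)·∏(1−qᵢ) over the active causes.
Enumerate both values of stuck control-rod sensor and weight by the priors:
  P(¬scram | genuine neutron-flux excursion) = 0.14736*0.894 + 0.063365*0.106
        = 0.131740 + 0.006717 = 0.138457
Keeping only the stuck control-rod sensor-present terms gives 0.006717, so
  P(stuck control-rod sensor | ¬scram, genuine neutron-flux excursion) = 0.006717 / 0.138457 ≈ 0.049

P(stuck control-rod sensor | ¬scram, genuine neutron-flux excursion) ≈ 0.049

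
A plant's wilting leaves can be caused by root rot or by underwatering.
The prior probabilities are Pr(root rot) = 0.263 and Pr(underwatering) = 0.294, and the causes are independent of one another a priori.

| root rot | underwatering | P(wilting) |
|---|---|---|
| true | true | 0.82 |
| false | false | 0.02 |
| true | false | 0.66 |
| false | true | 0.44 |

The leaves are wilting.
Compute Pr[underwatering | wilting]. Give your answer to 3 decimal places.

Pr[underwatering | wilting] ≈ 0.544

Sum P(wilting|·) weighted by the priors over the 4 (root rot, underwatering) configurations:
  P(wilting) = 0.02·0.737·0.706 + 0.44·0.737·0.294 + 0.66·0.263·0.706 + 0.82·0.263·0.294
        = 0.010406 + 0.095338 + 0.122547 + 0.063404 = 0.291695
Configurations with underwatering contribute 0.158742, so
  P(underwatering | wilting) = 0.158742 / 0.291695 ≈ 0.544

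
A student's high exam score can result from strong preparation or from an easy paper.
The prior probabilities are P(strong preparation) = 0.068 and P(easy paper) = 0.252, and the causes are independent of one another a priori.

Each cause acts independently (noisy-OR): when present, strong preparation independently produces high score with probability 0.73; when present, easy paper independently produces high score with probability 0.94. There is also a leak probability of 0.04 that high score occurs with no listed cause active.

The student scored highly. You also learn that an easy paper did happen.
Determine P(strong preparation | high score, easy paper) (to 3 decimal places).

Under noisy-OR, P(high score | causes) = 1 − (1−0.04)·∏(1−qᵢ) over the active causes.
P(high score | easy paper) = 0.9424*0.932 + 0.984448*0.068 = 0.878317 + 0.066942 = 0.945259
Of this, 0.066942 comes from 0.984448*0.068 (the strong preparation=true cases).
P(strong preparation | high score, easy paper) = 0.066942 / 0.945259 ≈ 0.071

P(strong preparation | high score, easy paper) ≈ 0.071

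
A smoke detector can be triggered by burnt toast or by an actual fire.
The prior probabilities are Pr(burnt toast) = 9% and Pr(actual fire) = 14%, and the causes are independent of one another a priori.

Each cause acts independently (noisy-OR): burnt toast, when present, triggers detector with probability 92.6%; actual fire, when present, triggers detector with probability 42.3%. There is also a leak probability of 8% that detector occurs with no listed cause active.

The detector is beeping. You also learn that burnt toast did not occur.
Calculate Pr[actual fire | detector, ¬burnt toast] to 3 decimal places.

Pr[actual fire | detector, ¬burnt toast] ≈ 0.488

Under noisy-OR, P(detector | causes) = 1 − (1−0.08)·∏(1−qᵢ) over the active causes.
By total probability over both values of actual fire:
  P(detector | ¬burnt toast) = 0.08·0.86 + 0.46916·0.14
        = 0.068800 + 0.065682 = 0.134482
The terms with actual fire present sum to 0.065682, so
  P(actual fire | detector, ¬burnt toast) = 0.065682 / 0.134482 ≈ 0.488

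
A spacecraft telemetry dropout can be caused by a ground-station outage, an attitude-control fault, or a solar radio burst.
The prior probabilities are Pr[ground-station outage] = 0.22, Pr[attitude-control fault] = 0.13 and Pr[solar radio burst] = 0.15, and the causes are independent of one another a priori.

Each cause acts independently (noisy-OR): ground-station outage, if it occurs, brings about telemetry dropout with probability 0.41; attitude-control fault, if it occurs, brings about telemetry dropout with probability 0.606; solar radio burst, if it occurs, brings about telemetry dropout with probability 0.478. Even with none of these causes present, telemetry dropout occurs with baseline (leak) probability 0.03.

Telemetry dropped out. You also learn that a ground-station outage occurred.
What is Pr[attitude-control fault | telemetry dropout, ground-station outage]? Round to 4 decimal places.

Pr[attitude-control fault | telemetry dropout, ground-station outage] ≈ 0.2013

Under noisy-OR, P(telemetry dropout | causes) = 1 − (1−0.03)·∏(1−qᵢ) over the active causes.
Enumerate the 4 (attitude-control fault, solar radio burst) configurations and weight by the priors:
  P(telemetry dropout | ground-station outage) = 0.4277·0.87·0.85 + 0.701259·0.87·0.15 + 0.774514·0.13·0.85 + 0.882296·0.13·0.15
        = 0.316284 + 0.091514 + 0.085584 + 0.017205 = 0.510587
Configurations with attitude-control fault contribute 0.102789, so
  P(attitude-control fault | telemetry dropout, ground-station outage) = 0.102789 / 0.510587 ≈ 0.2013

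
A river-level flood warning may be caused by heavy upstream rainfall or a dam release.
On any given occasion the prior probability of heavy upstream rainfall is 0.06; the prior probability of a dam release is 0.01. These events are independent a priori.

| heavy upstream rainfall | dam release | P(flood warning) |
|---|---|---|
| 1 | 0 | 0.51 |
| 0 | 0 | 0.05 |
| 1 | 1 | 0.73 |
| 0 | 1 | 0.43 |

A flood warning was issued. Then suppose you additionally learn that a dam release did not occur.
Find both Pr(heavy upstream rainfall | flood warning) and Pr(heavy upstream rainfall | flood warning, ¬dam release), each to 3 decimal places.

P(flood warning) = 0.05·0.94·0.99 + 0.43·0.94·0.01 + 0.51·0.06·0.99 + 0.73·0.06·0.01 = 0.046530 + 0.004042 + 0.030294 + 0.000438 = 0.081304
Of this, 0.030732 comes from 0.030294 + 0.000438 (the heavy upstream rainfall=true cases).
P(heavy upstream rainfall | flood warning) = 0.030732 / 0.081304 ≈ 0.378

Now condition on the additional information:
For the numerator, keep only heavy upstream rainfall=true terms: 0.51×0.06 = 0.030600
Normalizer over all consistent configurations: 0.05×0.94 + 0.51×0.06 = 0.077600
P(heavy upstream rainfall | flood warning, ¬dam release) = 0.030600/0.077600 ≈ 0.394

Pr(heavy upstream rainfall | flood warning) ≈ 0.378; Pr(heavy upstream rainfall | flood warning, ¬dam release) ≈ 0.394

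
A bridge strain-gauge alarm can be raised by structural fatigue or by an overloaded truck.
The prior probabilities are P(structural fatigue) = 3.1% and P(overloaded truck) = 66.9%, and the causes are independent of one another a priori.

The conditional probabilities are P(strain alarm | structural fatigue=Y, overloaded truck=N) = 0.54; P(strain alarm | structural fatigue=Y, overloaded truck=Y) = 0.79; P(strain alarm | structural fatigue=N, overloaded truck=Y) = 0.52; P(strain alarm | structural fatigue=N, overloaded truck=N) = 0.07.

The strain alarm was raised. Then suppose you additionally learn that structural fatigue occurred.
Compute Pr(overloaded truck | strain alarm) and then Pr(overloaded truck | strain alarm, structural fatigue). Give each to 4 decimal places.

Pr(overloaded truck | strain alarm) ≈ 0.9266; Pr(overloaded truck | strain alarm, structural fatigue) ≈ 0.7473

Sum P(strain alarm|·) weighted by the priors over the 4 (structural fatigue, overloaded truck) configurations:
  P(strain alarm) = 0.07*0.969*0.331 + 0.52*0.969*0.669 + 0.54*0.031*0.331 + 0.79*0.031*0.669
        = 0.022452 + 0.337096 + 0.005541 + 0.016384 = 0.381473
The terms with overloaded truck present sum to 0.353480, so
  P(overloaded truck | strain alarm) = 0.353480 / 0.381473 ≈ 0.9266

Now condition on the additional information:
Numerator (weight on configurations with overloaded truck): 0.79×0.669 = 0.528510
Denominator P(strain alarm | structural fatigue): 0.54×0.331 + 0.79×0.669 = 0.707250
P(overloaded truck | strain alarm, structural fatigue) = 0.528510/0.707250 ≈ 0.7473
This is intercausal reasoning (explaining away): once structural fatigue accounts for the strain alarm, overloaded truck becomes less likely.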